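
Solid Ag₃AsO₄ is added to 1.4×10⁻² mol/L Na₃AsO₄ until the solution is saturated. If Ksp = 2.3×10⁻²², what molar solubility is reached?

Ag₃AsO₄(s) ⇌ 3 Ag⁺(aq) + AsO₄³⁻(aq)
The solution already contains AsO₄³⁻ at 1.4×10⁻² mol/L. Let s be the molar solubility of Ag₃AsO₄.
[AsO₄³⁻] ≈ 1.4×10⁻² mol/L (common ion dominates); [Ag⁺] = 3s.
Ksp = [Ag⁺]^3[AsO₄³⁻] = (3s)^3(1.4×10⁻²)
(3s)^3 = 2.3×10⁻²² / (1.4×10⁻²) = 1.6×10⁻²⁰
s = 8.5×10⁻⁸ mol/L

8.5×10⁻⁸ M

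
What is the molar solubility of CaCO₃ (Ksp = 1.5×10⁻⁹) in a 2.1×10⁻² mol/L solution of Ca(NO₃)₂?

7.1×10⁻⁸ M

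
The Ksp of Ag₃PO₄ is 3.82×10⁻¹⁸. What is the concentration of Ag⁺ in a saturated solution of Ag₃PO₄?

Ag₃PO₄(s) ⇌ 3 Ag⁺(aq) + PO₄³⁻(aq)
With molar solubility s: [Ag⁺] = 3s, [PO₄³⁻] = s.
Ksp = [Ag⁺]^3[PO₄³⁻] = (3s)^3 · s = 27s^4 = 3.82×10⁻¹⁸
s = 1.94×10⁻⁵ M
[Ag⁺] = 3s = 5.82×10⁻⁵ M

5.82×10⁻⁵ M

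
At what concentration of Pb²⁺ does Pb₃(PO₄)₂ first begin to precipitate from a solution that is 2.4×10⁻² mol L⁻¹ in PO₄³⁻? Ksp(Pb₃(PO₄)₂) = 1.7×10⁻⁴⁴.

3.1×10⁻¹⁴ M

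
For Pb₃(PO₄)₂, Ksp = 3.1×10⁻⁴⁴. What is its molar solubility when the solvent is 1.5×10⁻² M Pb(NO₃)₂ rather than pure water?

Pb₃(PO₄)₂(s) ⇌ 3 Pb²⁺(aq) + 2 PO₄³⁻(aq)
With Pb²⁺ already at 1.5×10⁻² M and s small, take [Pb²⁺] ≈ 1.5×10⁻² M and [PO₄³⁻] = 2s.
Ksp = [Pb²⁺]^3[PO₄³⁻]^2 = (1.5×10⁻²)^3(2s)^2
(2s)^2 = 3.1×10⁻⁴⁴ / (1.5×10⁻²)^3 = 9.2×10⁻³⁹
s = 4.8×10⁻²⁰ M

4.8×10⁻²⁰ M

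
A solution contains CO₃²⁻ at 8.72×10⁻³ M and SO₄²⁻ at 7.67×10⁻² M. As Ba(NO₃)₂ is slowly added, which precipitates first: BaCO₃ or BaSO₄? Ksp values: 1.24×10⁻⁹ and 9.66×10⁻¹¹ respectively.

Each salt precipitates once Q = Ksp for that salt.
For BaCO₃: [Ba²⁺] = (Ksp/[CO₃²⁻]) = 1.42×10⁻⁷ M
For BaSO₄: [Ba²⁺] = (Ksp/[SO₄²⁻]) = 1.26×10⁻⁹ M
The smaller threshold [Ba²⁺] is reached first, so BaSO₄ precipitates first.

BaSO₄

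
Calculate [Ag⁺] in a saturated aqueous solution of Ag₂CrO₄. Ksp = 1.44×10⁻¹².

1.42×10⁻⁴ M

Ag₂CrO₄(s) ⇌ 2 Ag⁺(aq) + CrO₄²⁻(aq)
If s mol/L of Ag₂CrO₄ dissolves, [Ag⁺] = 2s and [CrO₄²⁻] = s.
Ksp = [Ag⁺]^2[CrO₄²⁻] = (2s)^2 · s = 4s^3 = 1.44×10⁻¹²
s = 7.11×10⁻⁵ M
[Ag⁺] = 2s = 1.42×10⁻⁴ M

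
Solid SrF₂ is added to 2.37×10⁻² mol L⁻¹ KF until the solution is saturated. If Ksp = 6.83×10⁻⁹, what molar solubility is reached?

SrF₂(s) ⇌ Sr²⁺(aq) + 2 F⁻(aq)
The solution already contains F⁻ at 2.37×10⁻² mol L⁻¹. Let s be the molar solubility of SrF₂.
[F⁻] ≈ 2.37×10⁻² mol L⁻¹ (common ion dominates); [Sr²⁺] = s.
Ksp = [Sr²⁺][F⁻]^2 = s(2.37×10⁻²)^2
s = 6.83×10⁻⁹ / (2.37×10⁻²)^2 = 1.22×10⁻⁵
s = 1.22×10⁻⁵ mol L⁻¹

1.22×10⁻⁵ M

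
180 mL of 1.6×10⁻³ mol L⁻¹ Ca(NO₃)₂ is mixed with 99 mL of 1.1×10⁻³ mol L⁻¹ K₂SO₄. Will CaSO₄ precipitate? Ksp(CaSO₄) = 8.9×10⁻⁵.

Total volume after mixing = 180 + 99 = 279 mL.
[Ca²⁺] = (1.6×10⁻³)(180)/279 = 1.0×10⁻³ mol L⁻¹
[SO₄²⁻] = (1.1×10⁻³)(99)/279 = 3.9×10⁻⁴ mol L⁻¹
Q = [Ca²⁺][SO₄²⁻] = 4.0×10⁻⁷
Q = 4.0×10⁻⁷ < Ksp = 8.9×10⁻⁵, so the solution is unsaturated and no precipitate forms.

No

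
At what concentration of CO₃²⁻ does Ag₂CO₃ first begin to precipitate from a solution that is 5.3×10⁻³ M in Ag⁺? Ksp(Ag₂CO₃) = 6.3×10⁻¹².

Each salt precipitates once Q = Ksp for that salt.
Ag₂CO₃(s) ⇌ 2 Ag⁺(aq) + CO₃²⁻(aq)
Ksp = [Ag⁺]^2[CO₃²⁻] = [CO₃²⁻](5.3×10⁻³)^2
[CO₃²⁻] = 6.3×10⁻¹² / (5.3×10⁻³)^2 = 2.2×10⁻⁷
[CO₃²⁻] = 2.2×10⁻⁷ M

2.2×10⁻⁷ M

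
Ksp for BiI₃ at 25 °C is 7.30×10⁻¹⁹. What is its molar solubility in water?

BiI₃(s) ⇌ Bi³⁺(aq) + 3 I⁻(aq)
If s mol/L of BiI₃ dissolves, [Bi³⁺] = s and [I⁻] = 3s.
Ksp = [Bi³⁺][I⁻]^3 = s · (3s)^3 = 27s^4
27s^4 = 7.30×10⁻¹⁹  ⇒  s^4 = 2.70×10⁻²⁰
s = 1.28×10⁻⁵ mol/L

1.28×10⁻⁵ M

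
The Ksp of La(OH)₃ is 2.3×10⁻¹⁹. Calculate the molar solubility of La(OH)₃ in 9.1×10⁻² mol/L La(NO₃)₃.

4.5×10⁻⁷ M

La(OH)₃(s) ⇌ La³⁺(aq) + 3 OH⁻(aq)
La³⁺ is already present at 9.1×10⁻² mol/L. If s mol/L of La(OH)₃ dissolves, [OH⁻] = 3s while [La³⁺] ≈ 9.1×10⁻² mol/L.
Ksp = [La³⁺][OH⁻]^3 = (9.1×10⁻²)(3s)^3
(3s)^3 = 2.3×10⁻¹⁹ / (9.1×10⁻²) = 2.5×10⁻¹⁸
s = 4.5×10⁻⁷ mol/L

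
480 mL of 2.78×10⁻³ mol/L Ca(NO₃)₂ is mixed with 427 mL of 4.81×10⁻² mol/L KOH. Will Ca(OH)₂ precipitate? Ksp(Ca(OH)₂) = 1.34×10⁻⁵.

The combined volume is 907 mL.
[Ca²⁺] = (2.78×10⁻³)(480)/907 = 1.47×10⁻³ mol/L
[OH⁻] = (4.81×10⁻²)(427)/907 = 2.26×10⁻² mol/L
Q = [Ca²⁺][OH⁻]^2 = 7.54×10⁻⁷
Q = 7.54×10⁻⁷ < Ksp = 1.34×10⁻⁵, so the solution is unsaturated and no precipitate forms.

No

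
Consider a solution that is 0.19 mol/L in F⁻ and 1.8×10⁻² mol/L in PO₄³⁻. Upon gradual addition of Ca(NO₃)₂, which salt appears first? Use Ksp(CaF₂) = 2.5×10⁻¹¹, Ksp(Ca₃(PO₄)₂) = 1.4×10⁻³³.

Ca₃(PO₄)₂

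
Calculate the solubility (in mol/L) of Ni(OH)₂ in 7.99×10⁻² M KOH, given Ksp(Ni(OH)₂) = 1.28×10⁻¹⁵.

2.01×10⁻¹³ M

Ni(OH)₂(s) ⇌ Ni²⁺(aq) + 2 OH⁻(aq)
OH⁻ is already present at 7.99×10⁻² M. If s mol/L of Ni(OH)₂ dissolves, [Ni²⁺] = s while [OH⁻] ≈ 7.99×10⁻² M.
Ksp = [Ni²⁺][OH⁻]^2 = s(7.99×10⁻²)^2
s = 1.28×10⁻¹⁵ / (7.99×10⁻²)^2 = 2.01×10⁻¹³
s = 2.01×10⁻¹³ M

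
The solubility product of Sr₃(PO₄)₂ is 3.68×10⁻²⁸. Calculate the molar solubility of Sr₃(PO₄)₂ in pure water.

1.28×10⁻⁶ M

Sr₃(PO₄)₂(s) ⇌ 3 Sr²⁺(aq) + 2 PO₄³⁻(aq)
Let s be the molar solubility. Then [Sr²⁺] = 3s and [PO₄³⁻] = 2s.
Ksp = [Sr²⁺]^3[PO₄³⁻]^2 = (3s)^3 · (2s)^2 = 108s^5
108s^5 = 3.68×10⁻²⁸  ⇒  s^5 = 3.41×10⁻³⁰
Taking the 5th root, s = 1.28×10⁻⁶ mol L⁻¹.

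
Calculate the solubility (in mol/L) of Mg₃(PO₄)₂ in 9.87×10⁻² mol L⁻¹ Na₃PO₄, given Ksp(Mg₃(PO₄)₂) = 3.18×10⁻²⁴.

2.30×10⁻⁸ M

Mg₃(PO₄)₂(s) ⇌ 3 Mg²⁺(aq) + 2 PO₄³⁻(aq)
The solution already contains PO₄³⁻ at 9.87×10⁻² mol L⁻¹. Let s be the molar solubility of Mg₃(PO₄)₂.
[PO₄³⁻] ≈ 9.87×10⁻² mol L⁻¹ (common ion dominates); [Mg²⁺] = 3s.
Ksp = [Mg²⁺]^3[PO₄³⁻]^2 = (3s)^3(9.87×10⁻²)^2
(3s)^3 = 3.18×10⁻²⁴ / (9.87×10⁻²)^2 = 3.26×10⁻²²
s = 2.30×10⁻⁸ mol L⁻¹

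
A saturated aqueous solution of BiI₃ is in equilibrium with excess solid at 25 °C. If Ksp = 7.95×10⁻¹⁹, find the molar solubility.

1.31×10⁻⁵ M

BiI₃(s) ⇌ Bi³⁺(aq) + 3 I⁻(aq)
Let s be the molar solubility. Then [Bi³⁺] = s and [I⁻] = 3s.
Ksp = [Bi³⁺][I⁻]^3 = s · (3s)^3 = 27s^4
27s^4 = 7.95×10⁻¹⁹  ⇒  s^4 = 2.94×10⁻²⁰
s = 1.31×10⁻⁵ M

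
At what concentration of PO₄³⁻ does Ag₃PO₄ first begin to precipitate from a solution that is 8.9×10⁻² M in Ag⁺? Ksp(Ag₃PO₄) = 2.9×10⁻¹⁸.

A salt starts to precipitate once the ion product Q reaches its Ksp.
Ag₃PO₄(s) ⇌ 3 Ag⁺(aq) + PO₄³⁻(aq)
Ksp = [Ag⁺]^3[PO₄³⁻] = [PO₄³⁻](8.9×10⁻²)^3
[PO₄³⁻] = 2.9×10⁻¹⁸ / (8.9×10⁻²)^3 = 4.1×10⁻¹⁵
[PO₄³⁻] = 4.1×10⁻¹⁵ M

4.1×10⁻¹⁵ M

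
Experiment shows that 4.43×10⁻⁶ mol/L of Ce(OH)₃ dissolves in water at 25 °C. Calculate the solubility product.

Ksp = 1.04×10⁻²⁰

Ce(OH)₃(s) ⇌ Ce³⁺(aq) + 3 OH⁻(aq)
If s mol/L of Ce(OH)₃ dissolves, [Ce³⁺] = s and [OH⁻] = 3s.
Ksp = [Ce³⁺][OH⁻]^3 = s · (3s)^3 = 27s^4
Ksp = 27 × (4.43×10⁻⁶)^4 = 1.04×10⁻²⁰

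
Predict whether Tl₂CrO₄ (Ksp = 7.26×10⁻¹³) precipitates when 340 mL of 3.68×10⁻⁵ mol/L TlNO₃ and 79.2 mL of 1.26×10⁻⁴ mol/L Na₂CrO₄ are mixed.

No

The combined volume is 419.2 mL.
[Tl⁺] = (3.68×10⁻⁵)(340)/419.2 = 2.98×10⁻⁵ mol/L
[CrO₄²⁻] = (1.26×10⁻⁴)(79.2)/419.2 = 2.38×10⁻⁵ mol/L
Q = [Tl⁺]^2[CrO₄²⁻] = 2.12×10⁻¹⁴
Q < Ksp (2.12×10⁻¹⁴ vs 7.26×10⁻¹³); the solution remains unsaturated and no precipitate forms.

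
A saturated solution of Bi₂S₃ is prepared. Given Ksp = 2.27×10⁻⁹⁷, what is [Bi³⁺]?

3.68×10⁻²⁰ M

Bi₂S₃(s) ⇌ 2 Bi³⁺(aq) + 3 S²⁻(aq)
With molar solubility s: [Bi³⁺] = 2s, [S²⁻] = 3s.
Ksp = [Bi³⁺]^2[S²⁻]^3 = (2s)^2 · (3s)^3 = 108s^5 = 2.27×10⁻⁹⁷
s = 1.84×10⁻²⁰ M
[Bi³⁺] = 2s = 3.68×10⁻²⁰ M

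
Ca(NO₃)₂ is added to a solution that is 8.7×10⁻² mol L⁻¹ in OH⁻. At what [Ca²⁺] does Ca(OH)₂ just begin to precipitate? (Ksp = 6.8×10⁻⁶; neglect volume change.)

9.0×10⁻⁴ M

A salt starts to precipitate once the ion product Q reaches its Ksp.
Ca(OH)₂(s) ⇌ Ca²⁺(aq) + 2 OH⁻(aq)
Ksp = [Ca²⁺][OH⁻]^2 = [Ca²⁺](8.7×10⁻²)^2
[Ca²⁺] = 6.8×10⁻⁶ / (8.7×10⁻²)^2 = 9.0×10⁻⁴
[Ca²⁺] = 9.0×10⁻⁴ mol L⁻¹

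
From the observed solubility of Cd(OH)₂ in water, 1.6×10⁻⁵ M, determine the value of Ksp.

Cd(OH)₂(s) ⇌ Cd²⁺(aq) + 2 OH⁻(aq)
Let s be the molar solubility. Then [Cd²⁺] = s and [OH⁻] = 2s.
Ksp = [Cd²⁺][OH⁻]^2 = s · (2s)^2 = 4s^3
Ksp = 4 × (1.6×10⁻⁵)^3 = 1.6×10⁻¹⁴

Ksp = 1.6×10⁻¹⁴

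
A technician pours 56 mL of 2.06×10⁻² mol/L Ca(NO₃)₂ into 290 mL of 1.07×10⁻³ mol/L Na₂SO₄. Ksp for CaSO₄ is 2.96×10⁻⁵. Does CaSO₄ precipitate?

No

Total volume after mixing = 56 + 290 = 346 mL.
[Ca²⁺] = (2.06×10⁻²)(56)/346 = 3.33×10⁻³ mol/L
[SO₄²⁻] = (1.07×10⁻³)(290)/346 = 8.97×10⁻⁴ mol/L
Q = [Ca²⁺][SO₄²⁻] = 2.99×10⁻⁶
Q < Ksp (2.99×10⁻⁶ vs 2.96×10⁻⁵); the solution remains unsaturated and no precipitate forms.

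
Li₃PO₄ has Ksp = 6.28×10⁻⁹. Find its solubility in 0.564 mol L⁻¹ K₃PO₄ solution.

7.44×10⁻⁴ M

Li₃PO₄(s) ⇌ 3 Li⁺(aq) + PO₄³⁻(aq)
The solution already contains PO₄³⁻ at 0.564 mol L⁻¹. Let s be the molar solubility of Li₃PO₄.
[PO₄³⁻] ≈ 0.564 mol L⁻¹ (common ion dominates); [Li⁺] = 3s.
Ksp = [Li⁺]^3[PO₄³⁻] = (3s)^3(0.564)
(3s)^3 = 6.28×10⁻⁹ / (0.564) = 1.11×10⁻⁸
s = 7.44×10⁻⁴ mol L⁻¹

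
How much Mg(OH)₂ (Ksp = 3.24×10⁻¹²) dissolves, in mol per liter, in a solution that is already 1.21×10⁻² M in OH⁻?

2.21×10⁻⁸ M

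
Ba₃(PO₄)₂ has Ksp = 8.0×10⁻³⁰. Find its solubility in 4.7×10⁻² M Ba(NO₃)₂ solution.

Ba₃(PO₄)₂(s) ⇌ 3 Ba²⁺(aq) + 2 PO₄³⁻(aq)
Let s be the solubility of Ba₃(PO₄)₂ here. The common ion gives [Ba²⁺] ≈ 4.7×10⁻² M, and [PO₄³⁻] = 2s.
Ksp = [Ba²⁺]^3[PO₄³⁻]^2 = (4.7×10⁻²)^3(2s)^2
(2s)^2 = 8.0×10⁻³⁰ / (4.7×10⁻²)^3 = 7.7×10⁻²⁶
s = 1.4×10⁻¹³ M

1.4×10⁻¹³ M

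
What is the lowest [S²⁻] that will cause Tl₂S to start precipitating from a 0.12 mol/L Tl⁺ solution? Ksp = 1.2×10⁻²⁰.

8.3×10⁻¹⁹ M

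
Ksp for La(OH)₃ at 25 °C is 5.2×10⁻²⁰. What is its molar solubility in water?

6.6×10⁻⁶ M

La(OH)₃(s) ⇌ La³⁺(aq) + 3 OH⁻(aq)
Call the molar solubility s, so that [La³⁺] = s and [OH⁻] = 3s.
Ksp = [La³⁺][OH⁻]^3 = s · (3s)^3 = 27s^4
27s^4 = 5.2×10⁻²⁰  ⇒  s^4 = 1.9×10⁻²¹
Taking the 4th root, s = 6.6×10⁻⁶ M.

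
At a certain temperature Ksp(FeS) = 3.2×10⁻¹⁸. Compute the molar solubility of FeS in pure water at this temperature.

1.8×10⁻⁹ M

FeS(s) ⇌ Fe²⁺(aq) + S²⁻(aq)
Let s be the molar solubility. Then [Fe²⁺] = s and [S²⁻] = s.
Ksp = [Fe²⁺][S²⁻] = s · s = s^2
s^2 = 3.2×10⁻¹⁸
s = 1.8×10⁻⁹ mol/L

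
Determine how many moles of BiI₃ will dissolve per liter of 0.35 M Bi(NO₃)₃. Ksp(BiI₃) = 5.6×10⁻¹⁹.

BiI₃(s) ⇌ Bi³⁺(aq) + 3 I⁻(aq)
Let s be the solubility of BiI₃ here. The common ion gives [Bi³⁺] ≈ 0.35 M, and [I⁻] = 3s.
Ksp = [Bi³⁺][I⁻]^3 = (0.35)(3s)^3
(3s)^3 = 5.6×10⁻¹⁹ / (0.35) = 1.6×10⁻¹⁸
s = 3.9×10⁻⁷ M

3.9×10⁻⁷ M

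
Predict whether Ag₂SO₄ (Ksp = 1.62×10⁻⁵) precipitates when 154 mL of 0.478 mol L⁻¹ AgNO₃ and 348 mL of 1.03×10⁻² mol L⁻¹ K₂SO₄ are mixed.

Yes

After mixing, V = 154 mL + 348 mL = 502 mL.
[Ag⁺] = (0.478)(154)/502 = 0.147 mol L⁻¹
[SO₄²⁻] = (1.03×10⁻²)(348)/502 = 7.14×10⁻³ mol L⁻¹
Q = [Ag⁺]^2[SO₄²⁻] = 1.54×10⁻⁴
Q = 1.54×10⁻⁴ > Ksp = 1.62×10⁻⁵, so the solution is supersaturated and Ag₂SO₄ precipitates.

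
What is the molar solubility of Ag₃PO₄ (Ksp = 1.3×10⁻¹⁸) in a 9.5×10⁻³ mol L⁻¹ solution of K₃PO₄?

1.7×10⁻⁶ M

Ag₃PO₄(s) ⇌ 3 Ag⁺(aq) + PO₄³⁻(aq)
PO₄³⁻ is already present at 9.5×10⁻³ mol L⁻¹. If s mol/L of Ag₃PO₄ dissolves, [Ag⁺] = 3s while [PO₄³⁻] ≈ 9.5×10⁻³ mol L⁻¹.
Ksp = [Ag⁺]^3[PO₄³⁻] = (3s)^3(9.5×10⁻³)
(3s)^3 = 1.3×10⁻¹⁸ / (9.5×10⁻³) = 1.4×10⁻¹⁶
s = 1.7×10⁻⁶ mol L⁻¹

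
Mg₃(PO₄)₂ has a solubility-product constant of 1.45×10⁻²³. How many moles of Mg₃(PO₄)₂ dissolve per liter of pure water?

1.06×10⁻⁵ M

Mg₃(PO₄)₂(s) ⇌ 3 Mg²⁺(aq) + 2 PO₄³⁻(aq)
Call the molar solubility s, so that [Mg²⁺] = 3s and [PO₄³⁻] = 2s.
Ksp = [Mg²⁺]^3[PO₄³⁻]^2 = (3s)^3 · (2s)^2 = 108s^5
108s^5 = 1.45×10⁻²³  ⇒  s^5 = 1.34×10⁻²⁵
s = (1.34×10⁻²⁵)^(1/5) = 1.06×10⁻⁵ M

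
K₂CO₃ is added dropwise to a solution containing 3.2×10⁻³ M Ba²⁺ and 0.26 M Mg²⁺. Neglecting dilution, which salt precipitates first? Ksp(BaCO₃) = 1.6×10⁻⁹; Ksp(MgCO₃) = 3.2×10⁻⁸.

A salt starts to precipitate once the ion product Q reaches its Ksp.
For BaCO₃: [CO₃²⁻] = (Ksp/[Ba²⁺]) = 5.0×10⁻⁷ M
For MgCO₃: [CO₃²⁻] = (Ksp/[Mg²⁺]) = 1.2×10⁻⁷ M
The smaller threshold [CO₃²⁻] is reached first, so MgCO₃ precipitates first.

MgCO₃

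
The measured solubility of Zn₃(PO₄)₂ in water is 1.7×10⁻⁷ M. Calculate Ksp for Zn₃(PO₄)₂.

Zn₃(PO₄)₂(s) ⇌ 3 Zn²⁺(aq) + 2 PO₄³⁻(aq)
Call the molar solubility s, so that [Zn²⁺] = 3s and [PO₄³⁻] = 2s.
Ksp = [Zn²⁺]^3[PO₄³⁻]^2 = (3s)^3 · (2s)^2 = 108s^5
Ksp = 108 × (1.7×10⁻⁷)^5 = 1.5×10⁻³²

Ksp = 1.5×10⁻³²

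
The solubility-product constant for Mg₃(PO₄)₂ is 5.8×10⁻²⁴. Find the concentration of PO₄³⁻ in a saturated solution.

1.8×10⁻⁵ M

Mg₃(PO₄)₂(s) ⇌ 3 Mg²⁺(aq) + 2 PO₄³⁻(aq)
For each mole of Mg₃(PO₄)₂ that dissolves per liter, [Mg²⁺] = 3s and [PO₄³⁻] = 2s; let s denote this solubility.
Ksp = [Mg²⁺]^3[PO₄³⁻]^2 = (3s)^3 · (2s)^2 = 108s^5 = 5.8×10⁻²⁴
s = 8.8×10⁻⁶ mol L⁻¹
[PO₄³⁻] = 2s = 1.8×10⁻⁵ mol L⁻¹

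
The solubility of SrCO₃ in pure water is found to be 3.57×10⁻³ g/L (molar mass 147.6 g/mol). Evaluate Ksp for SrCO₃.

Ksp = 5.85×10⁻¹⁰

Molar solubility s = (3.57×10⁻³ g/L) / (147.6 g/mol) = 2.4187×10⁻⁵ mol/L
SrCO₃(s) ⇌ Sr²⁺(aq) + CO₃²⁻(aq)
If s mol/L of SrCO₃ dissolves, [Sr²⁺] = s and [CO₃²⁻] = s.
Ksp = [Sr²⁺][CO₃²⁻] = s · s = s^2
Ksp = (2.4187×10⁻⁵)^2 = 5.85×10⁻¹⁰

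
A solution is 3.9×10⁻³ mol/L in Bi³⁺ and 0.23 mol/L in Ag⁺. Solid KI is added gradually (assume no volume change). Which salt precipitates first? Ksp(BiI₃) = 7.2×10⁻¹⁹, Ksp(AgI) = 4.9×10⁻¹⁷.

Precipitation begins when Q = Ksp.
For BiI₃: [I⁻] = (Ksp/[Bi³⁺])^(1/3) = 5.7×10⁻⁶ mol/L
For AgI: [I⁻] = (Ksp/[Ag⁺]) = 2.1×10⁻¹⁶ mol/L
AgI requires the lower [I⁻], so it precipitates first.

AgI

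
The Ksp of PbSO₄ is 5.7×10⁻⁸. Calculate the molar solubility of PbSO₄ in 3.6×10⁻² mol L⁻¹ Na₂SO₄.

PbSO₄(s) ⇌ Pb²⁺(aq) + SO₄²⁻(aq)
With SO₄²⁻ already at 3.6×10⁻² mol L⁻¹ and s small, take [SO₄²⁻] ≈ 3.6×10⁻² mol L⁻¹ and [Pb²⁺] = s.
Ksp = [Pb²⁺][SO₄²⁻] = s(3.6×10⁻²)
s = 5.7×10⁻⁸ / (3.6×10⁻²) = 1.6×10⁻⁶
s = 1.6×10⁻⁶ mol L⁻¹

1.6×10⁻⁶ M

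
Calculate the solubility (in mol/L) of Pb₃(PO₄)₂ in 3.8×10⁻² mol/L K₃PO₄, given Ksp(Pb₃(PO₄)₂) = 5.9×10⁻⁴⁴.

Pb₃(PO₄)₂(s) ⇌ 3 Pb²⁺(aq) + 2 PO₄³⁻(aq)
PO₄³⁻ is already present at 3.8×10⁻² mol/L. If s mol/L of Pb₃(PO₄)₂ dissolves, [Pb²⁺] = 3s while [PO₄³⁻] ≈ 3.8×10⁻² mol/L.
Ksp = [Pb²⁺]^3[PO₄³⁻]^2 = (3s)^3(3.8×10⁻²)^2
(3s)^3 = 5.9×10⁻⁴⁴ / (3.8×10⁻²)^2 = 4.1×10⁻⁴¹
s = 1.1×10⁻¹⁴ mol/L

1.1×10⁻¹⁴ M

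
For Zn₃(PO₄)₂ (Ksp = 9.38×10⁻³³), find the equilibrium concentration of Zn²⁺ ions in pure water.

4.62×10⁻⁷ M

Zn₃(PO₄)₂(s) ⇌ 3 Zn²⁺(aq) + 2 PO₄³⁻(aq)
If s mol/L of Zn₃(PO₄)₂ dissolves, [Zn²⁺] = 3s and [PO₄³⁻] = 2s.
Ksp = [Zn²⁺]^3[PO₄³⁻]^2 = (3s)^3 · (2s)^2 = 108s^5 = 9.38×10⁻³³
s = 1.54×10⁻⁷ M
[Zn²⁺] = 3s = 4.62×10⁻⁷ M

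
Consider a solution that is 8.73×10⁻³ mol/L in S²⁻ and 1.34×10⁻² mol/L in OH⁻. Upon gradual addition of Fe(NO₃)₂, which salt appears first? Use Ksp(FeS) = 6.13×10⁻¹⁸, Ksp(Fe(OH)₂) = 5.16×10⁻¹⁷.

The threshold for precipitation is Q = Ksp.
For FeS: [Fe²⁺] = (Ksp/[S²⁻]) = 7.02×10⁻¹⁶ mol/L
For Fe(OH)₂: [Fe²⁺] = (Ksp/[OH⁻]^2) = 2.87×10⁻¹³ mol/L
The smaller threshold [Fe²⁺] is reached first, so FeS precipitates first.

FeS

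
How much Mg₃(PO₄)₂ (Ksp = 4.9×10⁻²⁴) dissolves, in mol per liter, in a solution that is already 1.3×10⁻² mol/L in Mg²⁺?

7.5×10⁻¹⁰ M

Mg₃(PO₄)₂(s) ⇌ 3 Mg²⁺(aq) + 2 PO₄³⁻(aq)
The solution already contains Mg²⁺ at 1.3×10⁻² mol/L. Let s be the molar solubility of Mg₃(PO₄)₂.
[Mg²⁺] ≈ 1.3×10⁻² mol/L (common ion dominates); [PO₄³⁻] = 2s.
Ksp = [Mg²⁺]^3[PO₄³⁻]^2 = (1.3×10⁻²)^3(2s)^2
(2s)^2 = 4.9×10⁻²⁴ / (1.3×10⁻²)^3 = 2.2×10⁻¹⁸
s = 7.5×10⁻¹⁰ mol/L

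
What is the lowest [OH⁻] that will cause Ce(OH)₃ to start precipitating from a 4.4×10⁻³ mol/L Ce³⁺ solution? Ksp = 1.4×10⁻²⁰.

1.5×10⁻⁶ M

A salt starts to precipitate once the ion product Q reaches its Ksp.
Ce(OH)₃(s) ⇌ Ce³⁺(aq) + 3 OH⁻(aq)
Ksp = [Ce³⁺][OH⁻]^3 = [OH⁻]^3(4.4×10⁻³)
[OH⁻]^3 = 1.4×10⁻²⁰ / (4.4×10⁻³) = 3.2×10⁻¹⁸
[OH⁻] = 1.5×10⁻⁶ mol/L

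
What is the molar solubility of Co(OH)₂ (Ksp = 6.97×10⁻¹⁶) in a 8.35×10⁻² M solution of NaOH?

Co(OH)₂(s) ⇌ Co²⁺(aq) + 2 OH⁻(aq)
OH⁻ is already present at 8.35×10⁻² M. If s mol/L of Co(OH)₂ dissolves, [Co²⁺] = s while [OH⁻] ≈ 8.35×10⁻² M.
Ksp = [Co²⁺][OH⁻]^2 = s(8.35×10⁻²)^2
s = 6.97×10⁻¹⁶ / (8.35×10⁻²)^2 = 1.00×10⁻¹³
s = 1.00×10⁻¹³ M

1.00×10⁻¹³ M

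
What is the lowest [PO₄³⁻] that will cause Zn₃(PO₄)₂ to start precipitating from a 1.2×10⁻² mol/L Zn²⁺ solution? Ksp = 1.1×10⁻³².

Precipitation of each salt begins when its ion product equals Ksp.
Zn₃(PO₄)₂(s) ⇌ 3 Zn²⁺(aq) + 2 PO₄³⁻(aq)
Ksp = [Zn²⁺]^3[PO₄³⁻]^2 = [PO₄³⁻]^2(1.2×10⁻²)^3
[PO₄³⁻]^2 = 1.1×10⁻³² / (1.2×10⁻²)^3 = 6.4×10⁻²⁷
[PO₄³⁻] = 8.0×10⁻¹⁴ mol/L

8.0×10⁻¹⁴ M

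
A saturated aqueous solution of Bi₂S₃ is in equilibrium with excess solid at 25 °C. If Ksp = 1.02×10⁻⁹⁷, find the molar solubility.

1.57×10⁻²⁰ M

Bi₂S₃(s) ⇌ 2 Bi³⁺(aq) + 3 S²⁻(aq)
Call the molar solubility s, so that [Bi³⁺] = 2s and [S²⁻] = 3s.
Ksp = [Bi³⁺]^2[S²⁻]^3 = (2s)^2 · (3s)^3 = 108s^5
108s^5 = 1.02×10⁻⁹⁷  ⇒  s^5 = 9.44×10⁻¹⁰⁰
Taking the 5th root, s = 1.57×10⁻²⁰ mol/L.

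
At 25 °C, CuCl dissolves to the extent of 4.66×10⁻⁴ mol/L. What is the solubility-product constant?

CuCl(s) ⇌ Cu⁺(aq) + Cl⁻(aq)
With molar solubility s: [Cu⁺] = s, [Cl⁻] = s.
Ksp = [Cu⁺][Cl⁻] = s · s = s^2
Ksp = (4.66×10⁻⁴)^2 = 2.17×10⁻⁷

Ksp = 2.17×10⁻⁷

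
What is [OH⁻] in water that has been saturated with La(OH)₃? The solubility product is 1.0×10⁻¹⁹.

2.3×10⁻⁵ M

La(OH)₃(s) ⇌ La³⁺(aq) + 3 OH⁻(aq)
Let s be the molar solubility. Then [La³⁺] = s and [OH⁻] = 3s.
Ksp = [La³⁺][OH⁻]^3 = s · (3s)^3 = 27s^4 = 1.0×10⁻¹⁹
s = 7.8×10⁻⁶ M
[OH⁻] = 3s = 2.3×10⁻⁵ M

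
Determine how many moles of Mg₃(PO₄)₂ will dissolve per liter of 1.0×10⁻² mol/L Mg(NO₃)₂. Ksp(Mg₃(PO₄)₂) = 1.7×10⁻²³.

2.1×10⁻⁹ M

Mg₃(PO₄)₂(s) ⇌ 3 Mg²⁺(aq) + 2 PO₄³⁻(aq)
With Mg²⁺ already at 1.0×10⁻² mol/L and s small, take [Mg²⁺] ≈ 1.0×10⁻² mol/L and [PO₄³⁻] = 2s.
Ksp = [Mg²⁺]^3[PO₄³⁻]^2 = (1.0×10⁻²)^3(2s)^2
(2s)^2 = 1.7×10⁻²³ / (1.0×10⁻²)^3 = 1.7×10⁻¹⁷
s = 2.1×10⁻⁹ mol/L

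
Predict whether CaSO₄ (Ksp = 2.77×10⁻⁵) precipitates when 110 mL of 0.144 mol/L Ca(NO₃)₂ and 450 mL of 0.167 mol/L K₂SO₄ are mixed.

Yes

Total volume after mixing = 110 + 450 = 560 mL.
[Ca²⁺] = (0.144)(110)/560 = 2.83×10⁻² mol/L
[SO₄²⁻] = (0.167)(450)/560 = 0.134 mol/L
Q = [Ca²⁺][SO₄²⁻] = 3.80×10⁻³
Q = 3.80×10⁻³ > Ksp = 2.77×10⁻⁵, so the solution is supersaturated and CaSO₄ precipitates.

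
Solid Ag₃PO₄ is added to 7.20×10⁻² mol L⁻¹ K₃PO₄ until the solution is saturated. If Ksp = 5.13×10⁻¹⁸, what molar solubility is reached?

1.38×10⁻⁶ M

Ag₃PO₄(s) ⇌ 3 Ag⁺(aq) + PO₄³⁻(aq)
Let s be the solubility of Ag₃PO₄ here. The common ion gives [PO₄³⁻] ≈ 7.20×10⁻² mol L⁻¹, and [Ag⁺] = 3s.
Ksp = [Ag⁺]^3[PO₄³⁻] = (3s)^3(7.20×10⁻²)
(3s)^3 = 5.13×10⁻¹⁸ / (7.20×10⁻²) = 7.13×10⁻¹⁷
s = 1.38×10⁻⁶ mol L⁻¹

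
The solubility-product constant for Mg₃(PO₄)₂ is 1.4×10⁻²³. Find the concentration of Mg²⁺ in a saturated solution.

3.2×10⁻⁵ M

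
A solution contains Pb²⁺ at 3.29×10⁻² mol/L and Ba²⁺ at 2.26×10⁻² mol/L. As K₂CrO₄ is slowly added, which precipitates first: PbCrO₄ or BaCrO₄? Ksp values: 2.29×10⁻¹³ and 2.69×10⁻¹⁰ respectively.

PbCrO₄

Each salt precipitates once Q = Ksp for that salt.
For PbCrO₄: [CrO₄²⁻] = (Ksp/[Pb²⁺]) = 6.96×10⁻¹² mol/L
For BaCrO₄: [CrO₄²⁻] = (Ksp/[Ba²⁺]) = 1.19×10⁻⁸ mol/L
The smaller threshold [CrO₄²⁻] is reached first, so PbCrO₄ precipitates first.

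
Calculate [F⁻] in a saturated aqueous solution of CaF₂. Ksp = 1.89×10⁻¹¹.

CaF₂(s) ⇌ Ca²⁺(aq) + 2 F⁻(aq)
Call the molar solubility s, so that [Ca²⁺] = s and [F⁻] = 2s.
Ksp = [Ca²⁺][F⁻]^2 = s · (2s)^2 = 4s^3 = 1.89×10⁻¹¹
s = 1.68×10⁻⁴ M
[F⁻] = 2s = 3.36×10⁻⁴ M

3.36×10⁻⁴ M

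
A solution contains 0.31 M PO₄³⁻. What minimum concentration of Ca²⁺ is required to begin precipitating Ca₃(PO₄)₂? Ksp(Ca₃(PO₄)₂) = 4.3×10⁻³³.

3.6×10⁻¹¹ M

Precipitation of each salt begins when its ion product equals Ksp.
Ca₃(PO₄)₂(s) ⇌ 3 Ca²⁺(aq) + 2 PO₄³⁻(aq)
Ksp = [Ca²⁺]^3[PO₄³⁻]^2 = [Ca²⁺]^3(0.31)^2
[Ca²⁺]^3 = 4.3×10⁻³³ / (0.31)^2 = 4.5×10⁻³²
[Ca²⁺] = 3.6×10⁻¹¹ M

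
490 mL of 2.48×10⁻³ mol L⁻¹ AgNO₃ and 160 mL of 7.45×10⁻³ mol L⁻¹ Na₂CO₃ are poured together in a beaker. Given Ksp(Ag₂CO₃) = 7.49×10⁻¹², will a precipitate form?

Yes

Total volume after mixing = 490 + 160 = 650 mL.
[Ag⁺] = (2.48×10⁻³)(490)/650 = 1.87×10⁻³ mol L⁻¹
[CO₃²⁻] = (7.45×10⁻³)(160)/650 = 1.83×10⁻³ mol L⁻¹
Q = [Ag⁺]^2[CO₃²⁻] = 6.41×10⁻⁹
Because Q > Ksp (6.41×10⁻⁹ vs 7.49×10⁻¹²), a precipitate of Ag₂CO₃ forms.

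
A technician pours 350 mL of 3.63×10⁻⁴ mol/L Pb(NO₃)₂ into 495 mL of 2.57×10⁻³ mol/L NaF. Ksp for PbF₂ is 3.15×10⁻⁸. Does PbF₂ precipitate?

No

After mixing, V = 350 mL + 495 mL = 845 mL.
[Pb²⁺] = (3.63×10⁻⁴)(350)/845 = 1.50×10⁻⁴ mol/L
[F⁻] = (2.57×10⁻³)(495)/845 = 1.51×10⁻³ mol/L
Q = [Pb²⁺][F⁻]^2 = 3.41×10⁻¹⁰
Q = 3.41×10⁻¹⁰ < Ksp = 3.15×10⁻⁸, so the solution is unsaturated and no precipitate forms.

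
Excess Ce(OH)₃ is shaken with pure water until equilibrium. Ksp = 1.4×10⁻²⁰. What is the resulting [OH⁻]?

1.4×10⁻⁵ M

Ce(OH)₃(s) ⇌ Ce³⁺(aq) + 3 OH⁻(aq)
Let s be the molar solubility. Then [Ce³⁺] = s and [OH⁻] = 3s.
Ksp = [Ce³⁺][OH⁻]^3 = s · (3s)^3 = 27s^4 = 1.4×10⁻²⁰
s = 4.8×10⁻⁶ M
[OH⁻] = 3s = 1.4×10⁻⁵ M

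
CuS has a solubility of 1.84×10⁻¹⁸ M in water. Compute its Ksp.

Ksp = 3.39×10⁻³⁶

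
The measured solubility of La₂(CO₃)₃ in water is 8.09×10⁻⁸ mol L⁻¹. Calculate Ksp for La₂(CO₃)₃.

La₂(CO₃)₃(s) ⇌ 2 La³⁺(aq) + 3 CO₃²⁻(aq)
Call the molar solubility s, so that [La³⁺] = 2s and [CO₃²⁻] = 3s.
Ksp = [La³⁺]^2[CO₃²⁻]^3 = (2s)^2 · (3s)^3 = 108s^5
Ksp = 108 × (8.09×10⁻⁸)^5 = 3.74×10⁻³⁴

Ksp = 3.74×10⁻³⁴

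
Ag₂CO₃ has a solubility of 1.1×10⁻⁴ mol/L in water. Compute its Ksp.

Ksp = 5.3×10⁻¹²

Ag₂CO₃(s) ⇌ 2 Ag⁺(aq) + CO₃²⁻(aq)
Let s be the molar solubility. Then [Ag⁺] = 2s and [CO₃²⁻] = s.
Ksp = [Ag⁺]^2[CO₃²⁻] = (2s)^2 · s = 4s^3
Ksp = 4 × (1.1×10⁻⁴)^3 = 5.3×10⁻¹²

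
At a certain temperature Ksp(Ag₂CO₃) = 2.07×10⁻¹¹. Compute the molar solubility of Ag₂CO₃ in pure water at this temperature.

1.73×10⁻⁴ M

Ag₂CO₃(s) ⇌ 2 Ag⁺(aq) + CO₃²⁻(aq)
For each mole of Ag₂CO₃ that dissolves per liter, [Ag⁺] = 2s and [CO₃²⁻] = s; let s denote this solubility.
Ksp = [Ag⁺]^2[CO₃²⁻] = (2s)^2 · s = 4s^3
4s^3 = 2.07×10⁻¹¹  ⇒  s^3 = 5.18×10⁻¹²
Taking the 3rd root, s = 1.73×10⁻⁴ mol/L.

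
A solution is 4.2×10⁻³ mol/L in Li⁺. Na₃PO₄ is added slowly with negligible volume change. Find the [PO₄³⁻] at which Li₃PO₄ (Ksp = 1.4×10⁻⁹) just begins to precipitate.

1.9×10⁻² M

Precipitation begins when Q = Ksp.
Li₃PO₄(s) ⇌ 3 Li⁺(aq) + PO₄³⁻(aq)
Ksp = [Li⁺]^3[PO₄³⁻] = [PO₄³⁻](4.2×10⁻³)^3
[PO₄³⁻] = 1.4×10⁻⁹ / (4.2×10⁻³)^3 = 1.9×10⁻²
[PO₄³⁻] = 1.9×10⁻² mol/L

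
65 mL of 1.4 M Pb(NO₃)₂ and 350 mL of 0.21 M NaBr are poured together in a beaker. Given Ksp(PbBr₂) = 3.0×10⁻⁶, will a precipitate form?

The combined volume is 415 mL.
[Pb²⁺] = (1.4)(65)/415 = 0.22 M
[Br⁻] = (0.21)(350)/415 = 0.18 M
Q = [Pb²⁺][Br⁻]^2 = 6.9×10⁻³
Because Q > Ksp (6.9×10⁻³ vs 3.0×10⁻⁶), a precipitate of PbBr₂ forms.

Yes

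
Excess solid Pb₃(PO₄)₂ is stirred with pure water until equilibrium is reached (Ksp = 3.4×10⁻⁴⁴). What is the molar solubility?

7.9×10⁻¹⁰ M

Pb₃(PO₄)₂(s) ⇌ 3 Pb²⁺(aq) + 2 PO₄³⁻(aq)
Call the molar solubility s, so that [Pb²⁺] = 3s and [PO₄³⁻] = 2s.
Ksp = [Pb²⁺]^3[PO₄³⁻]^2 = (3s)^3 · (2s)^2 = 108s^5
108s^5 = 3.4×10⁻⁴⁴  ⇒  s^5 = 3.1×10⁻⁴⁶
Taking the 5th root, s = 7.9×10⁻¹⁰ mol L⁻¹.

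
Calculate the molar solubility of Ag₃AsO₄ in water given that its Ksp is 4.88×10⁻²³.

1.16×10⁻⁶ M

Ag₃AsO₄(s) ⇌ 3 Ag⁺(aq) + AsO₄³⁻(aq)
With molar solubility s: [Ag⁺] = 3s, [AsO₄³⁻] = s.
Ksp = [Ag⁺]^3[AsO₄³⁻] = (3s)^3 · s = 27s^4
27s^4 = 4.88×10⁻²³  ⇒  s^4 = 1.81×10⁻²⁴
Taking the 4th root, s = 1.16×10⁻⁶ M.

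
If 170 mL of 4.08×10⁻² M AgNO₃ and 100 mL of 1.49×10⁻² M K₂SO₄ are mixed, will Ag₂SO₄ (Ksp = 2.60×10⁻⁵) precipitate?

No

The combined volume is 270 mL.
[Ag⁺] = (4.08×10⁻²)(170)/270 = 2.57×10⁻² M
[SO₄²⁻] = (1.49×10⁻²)(100)/270 = 5.52×10⁻³ M
Q = [Ag⁺]^2[SO₄²⁻] = 3.64×10⁻⁶
Q = 3.64×10⁻⁶ < Ksp = 2.60×10⁻⁵, so the solution is unsaturated and no precipitate forms.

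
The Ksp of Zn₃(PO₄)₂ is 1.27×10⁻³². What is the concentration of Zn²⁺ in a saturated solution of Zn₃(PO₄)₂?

4.91×10⁻⁷ M

Zn₃(PO₄)₂(s) ⇌ 3 Zn²⁺(aq) + 2 PO₄³⁻(aq)
Call the molar solubility s, so that [Zn²⁺] = 3s and [PO₄³⁻] = 2s.
Ksp = [Zn²⁺]^3[PO₄³⁻]^2 = (3s)^3 · (2s)^2 = 108s^5 = 1.27×10⁻³²
s = 1.64×10⁻⁷ mol L⁻¹
[Zn²⁺] = 3s = 4.91×10⁻⁷ mol L⁻¹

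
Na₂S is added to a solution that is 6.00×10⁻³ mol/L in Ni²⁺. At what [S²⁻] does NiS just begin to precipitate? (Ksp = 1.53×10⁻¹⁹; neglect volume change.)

A salt starts to precipitate once the ion product Q reaches its Ksp.
NiS(s) ⇌ Ni²⁺(aq) + S²⁻(aq)
Ksp = [Ni²⁺][S²⁻] = [S²⁻](6.00×10⁻³)
[S²⁻] = 1.53×10⁻¹⁹ / (6.00×10⁻³) = 2.55×10⁻¹⁷
[S²⁻] = 2.55×10⁻¹⁷ mol/L

2.55×10⁻¹⁷ M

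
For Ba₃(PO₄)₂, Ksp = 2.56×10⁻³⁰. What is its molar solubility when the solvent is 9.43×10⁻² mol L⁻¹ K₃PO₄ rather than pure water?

2.20×10⁻¹⁰ M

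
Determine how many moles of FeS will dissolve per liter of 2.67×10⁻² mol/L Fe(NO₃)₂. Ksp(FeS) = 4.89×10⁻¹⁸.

1.83×10⁻¹⁶ M

FeS(s) ⇌ Fe²⁺(aq) + S²⁻(aq)
With Fe²⁺ already at 2.67×10⁻² mol/L and s small, take [Fe²⁺] ≈ 2.67×10⁻² mol/L and [S²⁻] = s.
Ksp = [Fe²⁺][S²⁻] = (2.67×10⁻²)s
s = 4.89×10⁻¹⁸ / (2.67×10⁻²) = 1.83×10⁻¹⁶
s = 1.83×10⁻¹⁶ mol/L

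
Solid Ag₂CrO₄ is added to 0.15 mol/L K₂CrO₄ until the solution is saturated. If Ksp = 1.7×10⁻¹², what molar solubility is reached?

1.7×10⁻⁶ M

Ag₂CrO₄(s) ⇌ 2 Ag⁺(aq) + CrO₄²⁻(aq)
With CrO₄²⁻ already at 0.15 mol/L and s small, take [CrO₄²⁻] ≈ 0.15 mol/L and [Ag⁺] = 2s.
Ksp = [Ag⁺]^2[CrO₄²⁻] = (2s)^2(0.15)
(2s)^2 = 1.7×10⁻¹² / (0.15) = 1.1×10⁻¹¹
s = 1.7×10⁻⁶ mol/L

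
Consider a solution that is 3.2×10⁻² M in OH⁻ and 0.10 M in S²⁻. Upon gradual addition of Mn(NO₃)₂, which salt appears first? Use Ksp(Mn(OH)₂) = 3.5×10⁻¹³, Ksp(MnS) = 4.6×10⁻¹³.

The threshold for precipitation is Q = Ksp.
For Mn(OH)₂: [Mn²⁺] = (Ksp/[OH⁻]^2) = 3.4×10⁻¹⁰ M
For MnS: [Mn²⁺] = (Ksp/[S²⁻]) = 4.6×10⁻¹² M
MnS requires the lower [Mn²⁺], so it precipitates first.

MnS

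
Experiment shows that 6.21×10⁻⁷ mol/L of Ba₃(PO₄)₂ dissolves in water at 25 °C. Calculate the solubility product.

Ksp = 9.97×10⁻³⁰

Ba₃(PO₄)₂(s) ⇌ 3 Ba²⁺(aq) + 2 PO₄³⁻(aq)
If s mol/L of Ba₃(PO₄)₂ dissolves, [Ba²⁺] = 3s and [PO₄³⁻] = 2s.
Ksp = [Ba²⁺]^3[PO₄³⁻]^2 = (3s)^3 · (2s)^2 = 108s^5
Ksp = 108 × (6.21×10⁻⁷)^5 = 9.97×10⁻³⁰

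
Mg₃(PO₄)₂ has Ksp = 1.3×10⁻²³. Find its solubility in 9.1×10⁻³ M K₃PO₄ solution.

Mg₃(PO₄)₂(s) ⇌ 3 Mg²⁺(aq) + 2 PO₄³⁻(aq)
PO₄³⁻ is already present at 9.1×10⁻³ M. If s mol/L of Mg₃(PO₄)₂ dissolves, [Mg²⁺] = 3s while [PO₄³⁻] ≈ 9.1×10⁻³ M.
Ksp = [Mg²⁺]^3[PO₄³⁻]^2 = (3s)^3(9.1×10⁻³)^2
(3s)^3 = 1.3×10⁻²³ / (9.1×10⁻³)^2 = 1.6×10⁻¹⁹
s = 1.8×10⁻⁷ M

1.8×10⁻⁷ M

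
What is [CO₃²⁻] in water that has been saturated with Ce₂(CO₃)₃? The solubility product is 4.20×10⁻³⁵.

Ce₂(CO₃)₃(s) ⇌ 2 Ce³⁺(aq) + 3 CO₃²⁻(aq)
For each mole of Ce₂(CO₃)₃ that dissolves per liter, [Ce³⁺] = 2s and [CO₃²⁻] = 3s; let s denote this solubility.
Ksp = [Ce³⁺]^2[CO₃²⁻]^3 = (2s)^2 · (3s)^3 = 108s^5 = 4.20×10⁻³⁵
s = 5.22×10⁻⁸ M
[CO₃²⁻] = 3s = 1.57×10⁻⁷ M

1.57×10⁻⁷ M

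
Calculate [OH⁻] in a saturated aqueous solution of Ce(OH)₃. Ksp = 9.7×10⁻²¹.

1.3×10⁻⁵ M

Ce(OH)₃(s) ⇌ Ce³⁺(aq) + 3 OH⁻(aq)
If s mol/L of Ce(OH)₃ dissolves, [Ce³⁺] = s and [OH⁻] = 3s.
Ksp = [Ce³⁺][OH⁻]^3 = s · (3s)^3 = 27s^4 = 9.7×10⁻²¹
s = 4.4×10⁻⁶ M
[OH⁻] = 3s = 1.3×10⁻⁵ M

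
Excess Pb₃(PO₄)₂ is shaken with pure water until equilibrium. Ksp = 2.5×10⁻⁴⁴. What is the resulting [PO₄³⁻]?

Pb₃(PO₄)₂(s) ⇌ 3 Pb²⁺(aq) + 2 PO₄³⁻(aq)
For each mole of Pb₃(PO₄)₂ that dissolves per liter, [Pb²⁺] = 3s and [PO₄³⁻] = 2s; let s denote this solubility.
Ksp = [Pb²⁺]^3[PO₄³⁻]^2 = (3s)^3 · (2s)^2 = 108s^5 = 2.5×10⁻⁴⁴
s = 7.5×10⁻¹⁰ M
[PO₄³⁻] = 2s = 1.5×10⁻⁹ M

1.5×10⁻⁹ M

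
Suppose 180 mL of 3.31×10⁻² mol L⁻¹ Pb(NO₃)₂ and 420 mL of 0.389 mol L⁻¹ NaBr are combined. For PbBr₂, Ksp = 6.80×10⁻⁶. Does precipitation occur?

Yes

After mixing, V = 180 mL + 420 mL = 600 mL.
[Pb²⁺] = (3.31×10⁻²)(180)/600 = 9.93×10⁻³ mol L⁻¹
[Br⁻] = (0.389)(420)/600 = 0.272 mol L⁻¹
Q = [Pb²⁺][Br⁻]^2 = 7.36×10⁻⁴
Since Q (7.36×10⁻⁴) exceeds Ksp (6.80×10⁻⁶), PbBr₂ will precipitate.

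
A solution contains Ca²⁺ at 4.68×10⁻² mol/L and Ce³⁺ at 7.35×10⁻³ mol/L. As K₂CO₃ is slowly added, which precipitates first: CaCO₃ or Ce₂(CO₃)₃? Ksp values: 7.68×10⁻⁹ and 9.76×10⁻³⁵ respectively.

Ce₂(CO₃)₃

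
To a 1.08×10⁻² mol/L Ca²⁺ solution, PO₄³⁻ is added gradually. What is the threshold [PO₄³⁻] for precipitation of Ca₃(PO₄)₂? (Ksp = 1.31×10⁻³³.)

A salt starts to precipitate once the ion product Q reaches its Ksp.
Ca₃(PO₄)₂(s) ⇌ 3 Ca²⁺(aq) + 2 PO₄³⁻(aq)
Ksp = [Ca²⁺]^3[PO₄³⁻]^2 = [PO₄³⁻]^2(1.08×10⁻²)^3
[PO₄³⁻]^2 = 1.31×10⁻³³ / (1.08×10⁻²)^3 = 1.04×10⁻²⁷
[PO₄³⁻] = 3.22×10⁻¹⁴ mol/L

3.22×10⁻¹⁴ M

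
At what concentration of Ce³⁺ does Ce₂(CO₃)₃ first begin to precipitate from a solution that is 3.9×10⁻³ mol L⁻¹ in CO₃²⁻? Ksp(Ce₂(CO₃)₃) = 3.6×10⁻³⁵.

2.5×10⁻¹⁴ M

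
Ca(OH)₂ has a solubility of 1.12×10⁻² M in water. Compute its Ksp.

Ca(OH)₂(s) ⇌ Ca²⁺(aq) + 2 OH⁻(aq)
Call the molar solubility s, so that [Ca²⁺] = s and [OH⁻] = 2s.
Ksp = [Ca²⁺][OH⁻]^2 = s · (2s)^2 = 4s^3
Ksp = 4 × (1.12×10⁻²)^3 = 5.62×10⁻⁶

Ksp = 5.62×10⁻⁶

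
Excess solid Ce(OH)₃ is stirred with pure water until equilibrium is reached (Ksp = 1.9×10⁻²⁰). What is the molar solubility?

Ce(OH)₃(s) ⇌ Ce³⁺(aq) + 3 OH⁻(aq)
Call the molar solubility s, so that [Ce³⁺] = s and [OH⁻] = 3s.
Ksp = [Ce³⁺][OH⁻]^3 = s · (3s)^3 = 27s^4
27s^4 = 1.9×10⁻²⁰  ⇒  s^4 = 7.0×10⁻²²
Taking the 4th root, s = 5.2×10⁻⁶ mol/L.

5.2×10⁻⁶ M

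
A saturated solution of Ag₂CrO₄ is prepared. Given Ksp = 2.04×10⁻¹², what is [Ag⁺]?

Ag₂CrO₄(s) ⇌ 2 Ag⁺(aq) + CrO₄²⁻(aq)
For each mole of Ag₂CrO₄ that dissolves per liter, [Ag⁺] = 2s and [CrO₄²⁻] = s; let s denote this solubility.
Ksp = [Ag⁺]^2[CrO₄²⁻] = (2s)^2 · s = 4s^3 = 2.04×10⁻¹²
s = 7.99×10⁻⁵ mol L⁻¹
[Ag⁺] = 2s = 1.60×10⁻⁴ mol L⁻¹

1.60×10⁻⁴ M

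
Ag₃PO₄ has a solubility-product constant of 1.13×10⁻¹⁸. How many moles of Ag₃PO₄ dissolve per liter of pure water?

1.43×10⁻⁵ M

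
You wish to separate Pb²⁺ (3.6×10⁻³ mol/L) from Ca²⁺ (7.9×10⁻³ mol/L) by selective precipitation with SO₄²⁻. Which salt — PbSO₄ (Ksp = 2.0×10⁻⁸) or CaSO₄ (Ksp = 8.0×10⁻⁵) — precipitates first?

PbSO₄

A salt starts to precipitate once the ion product Q reaches its Ksp.
For PbSO₄: [SO₄²⁻] = (Ksp/[Pb²⁺]) = 5.6×10⁻⁶ mol/L
For CaSO₄: [SO₄²⁻] = (Ksp/[Ca²⁺]) = 1.0×10⁻² mol/L
The smaller threshold [SO₄²⁻] is reached first, so PbSO₄ precipitates first.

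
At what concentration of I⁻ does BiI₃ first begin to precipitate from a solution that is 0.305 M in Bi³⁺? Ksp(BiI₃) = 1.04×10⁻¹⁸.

1.51×10⁻⁶ M

Each salt precipitates once Q = Ksp for that salt.
BiI₃(s) ⇌ Bi³⁺(aq) + 3 I⁻(aq)
Ksp = [Bi³⁺][I⁻]^3 = [I⁻]^3(0.305)
[I⁻]^3 = 1.04×10⁻¹⁸ / (0.305) = 3.41×10⁻¹⁸
[I⁻] = 1.51×10⁻⁶ M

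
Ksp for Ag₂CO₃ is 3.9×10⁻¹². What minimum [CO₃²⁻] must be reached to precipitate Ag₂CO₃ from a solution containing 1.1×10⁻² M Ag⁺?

The threshold for precipitation is Q = Ksp.
Ag₂CO₃(s) ⇌ 2 Ag⁺(aq) + CO₃²⁻(aq)
Ksp = [Ag⁺]^2[CO₃²⁻] = [CO₃²⁻](1.1×10⁻²)^2
[CO₃²⁻] = 3.9×10⁻¹² / (1.1×10⁻²)^2 = 3.2×10⁻⁸
[CO₃²⁻] = 3.2×10⁻⁸ M

3.2×10⁻⁸ M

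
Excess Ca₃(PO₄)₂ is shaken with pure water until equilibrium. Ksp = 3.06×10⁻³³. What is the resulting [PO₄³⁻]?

2.46×10⁻⁷ M

Ca₃(PO₄)₂(s) ⇌ 3 Ca²⁺(aq) + 2 PO₄³⁻(aq)
Let s be the molar solubility. Then [Ca²⁺] = 3s and [PO₄³⁻] = 2s.
Ksp = [Ca²⁺]^3[PO₄³⁻]^2 = (3s)^3 · (2s)^2 = 108s^5 = 3.06×10⁻³³
s = 1.23×10⁻⁷ mol/L
[PO₄³⁻] = 2s = 2.46×10⁻⁷ mol/L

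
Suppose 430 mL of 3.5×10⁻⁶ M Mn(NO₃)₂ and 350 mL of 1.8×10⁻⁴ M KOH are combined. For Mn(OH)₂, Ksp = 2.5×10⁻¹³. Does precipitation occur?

Total volume after mixing = 430 + 350 = 780 mL.
[Mn²⁺] = (3.5×10⁻⁶)(430)/780 = 1.9×10⁻⁶ M
[OH⁻] = (1.8×10⁻⁴)(350)/780 = 8.1×10⁻⁵ M
Q = [Mn²⁺][OH⁻]^2 = 1.3×10⁻¹⁴
Since Q (1.3×10⁻¹⁴) is less than Ksp (2.5×10⁻¹³), no Mn(OH)₂ precipitates.

No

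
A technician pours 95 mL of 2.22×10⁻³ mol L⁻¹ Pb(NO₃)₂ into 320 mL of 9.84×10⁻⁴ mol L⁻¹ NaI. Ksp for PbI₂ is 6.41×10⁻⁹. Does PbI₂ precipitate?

No

The combined volume is 415 mL.
[Pb²⁺] = (2.22×10⁻³)(95)/415 = 5.08×10⁻⁴ mol L⁻¹
[I⁻] = (9.84×10⁻⁴)(320)/415 = 7.59×10⁻⁴ mol L⁻¹
Q = [Pb²⁺][I⁻]^2 = 2.93×10⁻¹⁰
Q = 2.93×10⁻¹⁰ < Ksp = 6.41×10⁻⁹, so the solution is unsaturated and no precipitate forms.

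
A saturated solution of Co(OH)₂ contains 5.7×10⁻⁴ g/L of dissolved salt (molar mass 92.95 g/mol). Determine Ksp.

Ksp = 9.2×10⁻¹⁶

Convert to molarity: s = 5.7×10⁻⁴ / 92.95 = 6.132×10⁻⁶ mol/L
Co(OH)₂(s) ⇌ Co²⁺(aq) + 2 OH⁻(aq)
With molar solubility s: [Co²⁺] = s, [OH⁻] = 2s.
Ksp = [Co²⁺][OH⁻]^2 = s · (2s)^2 = 4s^3
Ksp = 4 × (6.132×10⁻⁶)^3 = 9.2×10⁻¹⁶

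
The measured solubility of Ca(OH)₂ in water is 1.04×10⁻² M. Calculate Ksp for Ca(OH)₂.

Ca(OH)₂(s) ⇌ Ca²⁺(aq) + 2 OH⁻(aq)
Call the molar solubility s, so that [Ca²⁺] = s and [OH⁻] = 2s.
Ksp = [Ca²⁺][OH⁻]^2 = s · (2s)^2 = 4s^3
Ksp = 4 × (1.04×10⁻²)^3 = 4.50×10⁻⁶

Ksp = 4.50×10⁻⁶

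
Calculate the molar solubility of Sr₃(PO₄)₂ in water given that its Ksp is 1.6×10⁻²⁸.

1.1×10⁻⁶ M

Sr₃(PO₄)₂(s) ⇌ 3 Sr²⁺(aq) + 2 PO₄³⁻(aq)
For each mole of Sr₃(PO₄)₂ that dissolves per liter, [Sr²⁺] = 3s and [PO₄³⁻] = 2s; let s denote this solubility.
Ksp = [Sr²⁺]^3[PO₄³⁻]^2 = (3s)^3 · (2s)^2 = 108s^5
108s^5 = 1.6×10⁻²⁸  ⇒  s^5 = 1.5×10⁻³⁰
Taking the 5th root, s = 1.1×10⁻⁶ mol/L.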